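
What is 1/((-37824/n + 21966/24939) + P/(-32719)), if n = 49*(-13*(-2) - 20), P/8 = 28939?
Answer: -13327659303/1797208714450 ≈ -0.0074158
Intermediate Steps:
P = 231512 (P = 8*28939 = 231512)
n = 294 (n = 49*(26 - 20) = 49*6 = 294)
1/((-37824/n + 21966/24939) + P/(-32719)) = 1/((-37824/294 + 21966/24939) + 231512/(-32719)) = 1/((-37824*1/294 + 21966*(1/24939)) + 231512*(-1/32719)) = 1/((-6304/49 + 7322/8313) - 231512/32719) = 1/(-52046374/407337 - 231512/32719) = 1/(-1797208714450/13327659303) = -13327659303/1797208714450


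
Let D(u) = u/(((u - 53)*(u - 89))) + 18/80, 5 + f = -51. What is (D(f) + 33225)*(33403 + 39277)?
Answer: 7633211550817/3161 ≈ 2.4148e+9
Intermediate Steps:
f = -56 (f = -5 - 51 = -56)
D(u) = 9/40 + u/((-89 + u)*(-53 + u)) (D(u) = u/(((-53 + u)*(-89 + u))) + 18*(1/80) = u/(((-89 + u)*(-53 + u))) + 9/40 = u*(1/((-89 + u)*(-53 + u))) + 9/40 = u/((-89 + u)*(-53 + u)) + 9/40 = 9/40 + u/((-89 + u)*(-53 + u)))
(D(f) + 33225)*(33403 + 39277) = ((42453 - 1238*(-56) + 9*(-56)²)/(40*(4717 + (-56)² - 142*(-56))) + 33225)*(33403 + 39277) = ((42453 + 69328 + 9*3136)/(40*(4717 + 3136 + 7952)) + 33225)*72680 = ((1/40)*(42453 + 69328 + 28224)/15805 + 33225)*72680 = ((1/40)*(1/15805)*140005 + 33225)*72680 = (28001/126440 + 33225)*72680 = (4200997001/126440)*72680 = 7633211550817/3161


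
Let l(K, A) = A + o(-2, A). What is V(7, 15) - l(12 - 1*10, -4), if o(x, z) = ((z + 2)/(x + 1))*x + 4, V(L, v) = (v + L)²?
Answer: 488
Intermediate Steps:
V(L, v) = (L + v)²
o(x, z) = 4 + x*(2 + z)/(1 + x) (o(x, z) = ((2 + z)/(1 + x))*x + 4 = x*(2 + z)/(1 + x) + 4 = 4 + x*(2 + z)/(1 + x))
l(K, A) = 8 + 3*A (l(K, A) = A + (4 + 6*(-2) - 2*A)/(1 - 2) = A + (4 - 12 - 2*A)/(-1) = A - (-8 - 2*A) = A + (8 + 2*A) = 8 + 3*A)
V(7, 15) - l(12 - 1*10, -4) = (7 + 15)² - (8 + 3*(-4)) = 22² - (8 - 12) = 484 - 1*(-4) = 484 + 4 = 488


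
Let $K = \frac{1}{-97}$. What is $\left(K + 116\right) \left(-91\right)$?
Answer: $- \frac{1023841}{97} \approx -10555.0$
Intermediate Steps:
$K = - \frac{1}{97} \approx -0.010309$
$\left(K + 116\right) \left(-91\right) = \left(- \frac{1}{97} + 116\right) \left(-91\right) = \frac{11251}{97} \left(-91\right) = - \frac{1023841}{97}$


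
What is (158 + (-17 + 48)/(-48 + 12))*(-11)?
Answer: -62227/36 ≈ -1728.5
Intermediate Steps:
(158 + (-17 + 48)/(-48 + 12))*(-11) = (158 + 31/(-36))*(-11) = (158 + 31*(-1/36))*(-11) = (158 - 31/36)*(-11) = (5657/36)*(-11) = -62227/36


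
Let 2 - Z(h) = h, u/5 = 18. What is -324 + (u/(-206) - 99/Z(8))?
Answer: -63435/206 ≈ -307.94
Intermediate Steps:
u = 90 (u = 5*18 = 90)
Z(h) = 2 - h
-324 + (u/(-206) - 99/Z(8)) = -324 + (90/(-206) - 99/(2 - 1*8)) = -324 + (90*(-1/206) - 99/(2 - 8)) = -324 + (-45/103 - 99/(-6)) = -324 + (-45/103 - 99*(-1/6)) = -324 + (-45/103 + 33/2) = -324 + 3309/206 = -63435/206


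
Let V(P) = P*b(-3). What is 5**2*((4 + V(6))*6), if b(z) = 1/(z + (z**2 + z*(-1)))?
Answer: 700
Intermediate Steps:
b(z) = z**(-2) (b(z) = 1/(z + (z**2 - z)) = 1/(z**2) = z**(-2))
V(P) = P/9 (V(P) = P/(-3)**2 = P*(1/9) = P/9)
5**2*((4 + V(6))*6) = 5**2*((4 + (1/9)*6)*6) = 25*((4 + 2/3)*6) = 25*((14/3)*6) = 25*28 = 700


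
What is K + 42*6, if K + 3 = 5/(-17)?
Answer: 4228/17 ≈ 248.71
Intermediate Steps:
K = -56/17 (K = -3 + 5/(-17) = -3 + 5*(-1/17) = -3 - 5/17 = -56/17 ≈ -3.2941)
K + 42*6 = -56/17 + 42*6 = -56/17 + 252 = 4228/17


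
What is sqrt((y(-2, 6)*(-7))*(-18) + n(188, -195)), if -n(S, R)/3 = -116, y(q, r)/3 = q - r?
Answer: 2*I*sqrt(669) ≈ 51.73*I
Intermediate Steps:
y(q, r) = -3*r + 3*q (y(q, r) = 3*(q - r) = -3*r + 3*q)
n(S, R) = 348 (n(S, R) = -3*(-116) = 348)
sqrt((y(-2, 6)*(-7))*(-18) + n(188, -195)) = sqrt(((-3*6 + 3*(-2))*(-7))*(-18) + 348) = sqrt(((-18 - 6)*(-7))*(-18) + 348) = sqrt(-24*(-7)*(-18) + 348) = sqrt(168*(-18) + 348) = sqrt(-3024 + 348) = sqrt(-2676) = 2*I*sqrt(669)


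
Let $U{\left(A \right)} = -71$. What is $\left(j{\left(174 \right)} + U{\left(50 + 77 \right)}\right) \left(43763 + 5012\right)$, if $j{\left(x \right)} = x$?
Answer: $5023825$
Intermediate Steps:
$\left(j{\left(174 \right)} + U{\left(50 + 77 \right)}\right) \left(43763 + 5012\right) = \left(174 - 71\right) \left(43763 + 5012\right) = 103 \cdot 48775 = 5023825$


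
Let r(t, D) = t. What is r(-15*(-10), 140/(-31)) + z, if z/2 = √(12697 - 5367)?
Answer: 150 + 2*√7330 ≈ 321.23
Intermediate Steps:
z = 2*√7330 (z = 2*√(12697 - 5367) = 2*√7330 ≈ 171.23)
r(-15*(-10), 140/(-31)) + z = -15*(-10) + 2*√7330 = 150 + 2*√7330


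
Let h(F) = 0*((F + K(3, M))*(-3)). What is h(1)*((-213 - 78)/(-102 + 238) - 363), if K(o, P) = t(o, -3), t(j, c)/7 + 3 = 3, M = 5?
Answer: 0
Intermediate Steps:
t(j, c) = 0 (t(j, c) = -21 + 7*3 = -21 + 21 = 0)
K(o, P) = 0
h(F) = 0 (h(F) = 0*((F + 0)*(-3)) = 0*(F*(-3)) = 0*(-3*F) = 0)
h(1)*((-213 - 78)/(-102 + 238) - 363) = 0*((-213 - 78)/(-102 + 238) - 363) = 0*(-291/136 - 363) = 0*(-49659/136) = 0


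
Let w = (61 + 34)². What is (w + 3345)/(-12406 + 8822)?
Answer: -6185/1792 ≈ -3.4515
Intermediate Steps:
w = 9025 (w = 95² = 9025)
(w + 3345)/(-12406 + 8822) = (9025 + 3345)/(-12406 + 8822) = 12370/(-3584) = 12370*(-1/3584) = -6185/1792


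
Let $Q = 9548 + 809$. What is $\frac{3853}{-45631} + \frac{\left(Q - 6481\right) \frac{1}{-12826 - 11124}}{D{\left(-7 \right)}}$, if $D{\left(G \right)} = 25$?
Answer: $- \frac{1241924753}{13660780625} \approx -0.090912$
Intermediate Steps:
$Q = 10357$
$\frac{3853}{-45631} + \frac{\left(Q - 6481\right) \frac{1}{-12826 - 11124}}{D{\left(-7 \right)}} = \frac{3853}{-45631} + \frac{\left(10357 - 6481\right) \frac{1}{-12826 - 11124}}{25} = 3853 \left(- \frac{1}{45631}\right) + \frac{3876}{-23950} \cdot \frac{1}{25} = - \frac{3853}{45631} + 3876 \left(- \frac{1}{23950}\right) \frac{1}{25} = - \frac{3853}{45631} - \frac{1938}{299375} = - \frac{1241924753}{13660780625}$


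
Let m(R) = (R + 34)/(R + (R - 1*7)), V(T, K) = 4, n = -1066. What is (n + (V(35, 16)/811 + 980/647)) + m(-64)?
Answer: -5025909152/4722453 ≈ -1064.3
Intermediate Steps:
m(R) = (34 + R)/(-7 + 2*R) (m(R) = (34 + R)/(R + (R - 7)) = (34 + R)/(R + (-7 + R)) = (34 + R)/(-7 + 2*R))
(n + (V(35, 16)/811 + 980/647)) + m(-64) = (-1066 + (4/811 + 980/647)) + (34 - 64)/(-7 + 2*(-64)) = (-1066 + (4*(1/811) + 980*(1/647))) - 30/(-7 - 128) = (-1066 + (4/811 + 980/647)) - 30/(-135) = (-1066 + 797368/524717) - 1/135*(-30) = -558550954/524717 + 2/9 = -5025909152/4722453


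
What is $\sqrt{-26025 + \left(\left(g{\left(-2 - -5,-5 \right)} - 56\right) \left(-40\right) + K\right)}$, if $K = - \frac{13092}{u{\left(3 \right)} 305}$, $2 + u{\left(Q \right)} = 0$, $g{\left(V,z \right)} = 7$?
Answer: $\frac{i \sqrt{2236650095}}{305} \approx 155.06 i$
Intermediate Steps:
$u{\left(Q \right)} = -2$ ($u{\left(Q \right)} = -2 + 0 = -2$)
$K = \frac{6546}{305}$ ($K = - \frac{13092}{\left(-2\right) 305} = - \frac{13092}{-610} = \left(-13092\right) \left(- \frac{1}{610}\right) = \frac{6546}{305} \approx 21.462$)
$\sqrt{-26025 + \left(\left(g{\left(-2 - -5,-5 \right)} - 56\right) \left(-40\right) + K\right)} = \sqrt{-26025 + \left(\left(7 - 56\right) \left(-40\right) + \frac{6546}{305}\right)} = \sqrt{-26025 + \left(\left(-49\right) \left(-40\right) + \frac{6546}{305}\right)} = \sqrt{-26025 + \left(1960 + \frac{6546}{305}\right)} = \sqrt{-26025 + \frac{604346}{305}} = \sqrt{- \frac{7333279}{305}} = \frac{i \sqrt{2236650095}}{305}$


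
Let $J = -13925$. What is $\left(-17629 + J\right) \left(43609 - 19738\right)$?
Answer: $-753225534$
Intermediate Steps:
$\left(-17629 + J\right) \left(43609 - 19738\right) = \left(-17629 - 13925\right) \left(43609 - 19738\right) = - 31554 \left(43609 - 19738\right) = \left(-31554\right) 23871 = -753225534$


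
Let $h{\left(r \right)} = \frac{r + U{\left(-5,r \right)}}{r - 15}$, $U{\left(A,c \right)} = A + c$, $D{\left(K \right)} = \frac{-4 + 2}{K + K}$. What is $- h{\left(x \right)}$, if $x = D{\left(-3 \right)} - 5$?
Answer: $- \frac{43}{59} \approx -0.72881$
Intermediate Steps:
$D{\left(K \right)} = - \frac{1}{K}$ ($D{\left(K \right)} = - \frac{2}{2 K} = - 2 \frac{1}{2 K} = - \frac{1}{K}$)
$x = - \frac{14}{3}$ ($x = - \frac{1}{-3} - 5 = \left(-1\right) \left(- \frac{1}{3}\right) - 5 = \frac{1}{3} - 5 = - \frac{14}{3} \approx -4.6667$)
$h{\left(r \right)} = \frac{-5 + 2 r}{-15 + r}$ ($h{\left(r \right)} = \frac{r + \left(-5 + r\right)}{r - 15} = \frac{-5 + 2 r}{-15 + r}$)
$- h{\left(x \right)} = - \frac{-5 + 2 \left(- \frac{14}{3}\right)}{-15 - \frac{14}{3}} = - \frac{-5 - \frac{28}{3}}{- \frac{59}{3}} = - \frac{\left(-3\right) \left(-43\right)}{59 \cdot 3} = \left(-1\right) \frac{43}{59} = - \frac{43}{59}$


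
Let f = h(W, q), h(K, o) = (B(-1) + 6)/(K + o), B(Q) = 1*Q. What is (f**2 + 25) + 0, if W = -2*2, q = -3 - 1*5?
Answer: 3625/144 ≈ 25.174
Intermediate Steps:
B(Q) = Q
q = -8 (q = -3 - 5 = -8)
W = -4
h(K, o) = 5/(K + o) (h(K, o) = (-1 + 6)/(K + o) = 5/(K + o))
f = -5/12 (f = 5/(-4 - 8) = 5/(-12) = 5*(-1/12) = -5/12 ≈ -0.41667)
(f**2 + 25) + 0 = ((-5/12)**2 + 25) + 0 = (25/144 + 25) + 0 = 3625/144 + 0 = 3625/144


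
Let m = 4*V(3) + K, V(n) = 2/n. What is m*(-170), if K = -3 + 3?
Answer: -1360/3 ≈ -453.33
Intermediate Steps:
K = 0
m = 8/3 (m = 4*(2/3) + 0 = 4*(2*(⅓)) + 0 = 4*(⅔) + 0 = 8/3 + 0 = 8/3 ≈ 2.6667)
m*(-170) = (8/3)*(-170) = -1360/3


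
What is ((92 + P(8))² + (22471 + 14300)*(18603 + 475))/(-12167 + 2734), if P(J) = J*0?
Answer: -701525602/9433 ≈ -74369.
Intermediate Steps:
P(J) = 0
((92 + P(8))² + (22471 + 14300)*(18603 + 475))/(-12167 + 2734) = ((92 + 0)² + (22471 + 14300)*(18603 + 475))/(-12167 + 2734) = (92² + 36771*19078)/(-9433) = (8464 + 701517138)*(-1/9433) = 701525602*(-1/9433) = -701525602/9433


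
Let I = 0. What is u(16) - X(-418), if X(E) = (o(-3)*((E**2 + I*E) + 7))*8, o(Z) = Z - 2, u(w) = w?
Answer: 6989256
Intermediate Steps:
o(Z) = -2 + Z
X(E) = -280 - 40*E**2 (X(E) = ((-2 - 3)*((E**2 + 0*E) + 7))*8 = -5*((E**2 + 0) + 7)*8 = -5*(E**2 + 7)*8 = -5*(7 + E**2)*8 = (-35 - 5*E**2)*8 = -280 - 40*E**2)
u(16) - X(-418) = 16 - (-280 - 40*(-418)**2) = 16 - (-280 - 40*174724) = 16 - (-280 - 6988960) = 16 - 1*(-6989240) = 16 + 6989240 = 6989256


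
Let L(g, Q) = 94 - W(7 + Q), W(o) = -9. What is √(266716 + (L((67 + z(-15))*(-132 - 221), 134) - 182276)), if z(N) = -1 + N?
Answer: √84543 ≈ 290.76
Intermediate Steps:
L(g, Q) = 103 (L(g, Q) = 94 - 1*(-9) = 94 + 9 = 103)
√(266716 + (L((67 + z(-15))*(-132 - 221), 134) - 182276)) = √(266716 + (103 - 182276)) = √(266716 - 182173) = √84543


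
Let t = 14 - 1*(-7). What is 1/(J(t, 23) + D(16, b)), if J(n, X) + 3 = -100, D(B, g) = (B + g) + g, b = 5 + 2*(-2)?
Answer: -1/85 ≈ -0.011765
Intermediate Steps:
b = 1 (b = 5 - 4 = 1)
t = 21 (t = 14 + 7 = 21)
D(B, g) = B + 2*g
J(n, X) = -103 (J(n, X) = -3 - 100 = -103)
1/(J(t, 23) + D(16, b)) = 1/(-103 + (16 + 2*1)) = 1/(-103 + (16 + 2)) = 1/(-103 + 18) = 1/(-85) = -1/85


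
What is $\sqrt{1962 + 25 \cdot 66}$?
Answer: $2 \sqrt{903} \approx 60.1$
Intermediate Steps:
$\sqrt{1962 + 25 \cdot 66} = \sqrt{1962 + 1650} = \sqrt{3612} = 2 \sqrt{903}$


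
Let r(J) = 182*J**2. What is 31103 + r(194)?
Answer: 6880855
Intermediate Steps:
31103 + r(194) = 31103 + 182*194**2 = 31103 + 182*37636 = 31103 + 6849752 = 6880855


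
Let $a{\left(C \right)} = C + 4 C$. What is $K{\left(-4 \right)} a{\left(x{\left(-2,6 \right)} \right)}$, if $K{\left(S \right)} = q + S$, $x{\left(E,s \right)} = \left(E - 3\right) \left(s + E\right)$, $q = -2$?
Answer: $600$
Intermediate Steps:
$x{\left(E,s \right)} = \left(-3 + E\right) \left(E + s\right)$
$a{\left(C \right)} = 5 C$
$K{\left(S \right)} = -2 + S$
$K{\left(-4 \right)} a{\left(x{\left(-2,6 \right)} \right)} = \left(-2 - 4\right) 5 \left(\left(-2\right)^{2} - -6 - 18 - 12\right) = - 6 \cdot 5 \left(4 + 6 - 18 - 12\right) = - 6 \cdot 5 \left(-20\right) = \left(-6\right) \left(-100\right) = 600$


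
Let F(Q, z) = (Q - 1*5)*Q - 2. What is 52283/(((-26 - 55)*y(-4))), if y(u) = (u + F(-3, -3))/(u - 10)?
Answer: 365981/729 ≈ 502.03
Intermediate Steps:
F(Q, z) = -2 + Q*(-5 + Q) (F(Q, z) = (Q - 5)*Q - 2 = (-5 + Q)*Q - 2 = Q*(-5 + Q) - 2 = -2 + Q*(-5 + Q))
y(u) = (22 + u)/(-10 + u) (y(u) = (u + (-2 + (-3)² - 5*(-3)))/(u - 10) = (u + (-2 + 9 + 15))/(-10 + u) = (u + 22)/(-10 + u) = (22 + u)/(-10 + u))
52283/(((-26 - 55)*y(-4))) = 52283/(((-26 - 55)*((22 - 4)/(-10 - 4)))) = 52283/((-81*18/(-14))) = 52283/((-(-81)*18/14)) = 52283/((-81*(-9/7))) = 52283/(729/7) = 52283*(7/729) = 365981/729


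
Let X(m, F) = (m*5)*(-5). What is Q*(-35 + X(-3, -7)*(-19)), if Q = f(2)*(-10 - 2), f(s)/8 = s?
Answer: 280320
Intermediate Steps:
f(s) = 8*s
X(m, F) = -25*m (X(m, F) = (5*m)*(-5) = -25*m)
Q = -192 (Q = (8*2)*(-10 - 2) = 16*(-12) = -192)
Q*(-35 + X(-3, -7)*(-19)) = -192*(-35 - 25*(-3)*(-19)) = -192*(-35 + 75*(-19)) = -192*(-35 - 1425) = -192*(-1460) = 280320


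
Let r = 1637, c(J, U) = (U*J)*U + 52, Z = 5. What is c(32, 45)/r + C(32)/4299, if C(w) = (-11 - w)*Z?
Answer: 278446793/7037463 ≈ 39.566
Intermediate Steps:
C(w) = -55 - 5*w (C(w) = (-11 - w)*5 = -55 - 5*w)
c(J, U) = 52 + J*U² (c(J, U) = (J*U)*U + 52 = J*U² + 52 = 52 + J*U²)
c(32, 45)/r + C(32)/4299 = (52 + 32*45²)/1637 + (-55 - 5*32)/4299 = (52 + 32*2025)*(1/1637) + (-55 - 160)*(1/4299) = (52 + 64800)*(1/1637) - 215*1/4299 = 64852*(1/1637) - 215/4299 = 64852/1637 - 215/4299 = 278446793/7037463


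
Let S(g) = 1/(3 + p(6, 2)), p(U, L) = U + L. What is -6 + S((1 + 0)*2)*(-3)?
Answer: -69/11 ≈ -6.2727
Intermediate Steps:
p(U, L) = L + U
S(g) = 1/11 (S(g) = 1/(3 + (2 + 6)) = 1/(3 + 8) = 1/11)
-6 + S((1 + 0)*2)*(-3) = -6 + (1/11)*(-3) = -6 - 3/11 = -69/11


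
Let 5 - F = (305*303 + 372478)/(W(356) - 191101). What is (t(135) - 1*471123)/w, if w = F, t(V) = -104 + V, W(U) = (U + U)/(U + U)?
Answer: -6925052400/109261 ≈ -63381.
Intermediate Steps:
W(U) = 1 (W(U) = (2*U)/((2*U)) = (2*U)*(1/(2*U)) = 1)
F = 109261/14700 (F = 5 - (305*303 + 372478)/(1 - 191101) = 5 - (92415 + 372478)/(-191100) = 5 - 464893*(-1)/191100 = 5 - 1*(-35761/14700) = 5 + 35761/14700 = 109261/14700 ≈ 7.4327)
w = 109261/14700 ≈ 7.4327
(t(135) - 1*471123)/w = ((-104 + 135) - 1*471123)/(109261/14700) = (31 - 471123)*(14700/109261) = -471092*14700/109261 = -6925052400/109261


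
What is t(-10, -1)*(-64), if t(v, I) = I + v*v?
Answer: -6336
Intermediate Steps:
t(v, I) = I + v²
t(-10, -1)*(-64) = (-1 + (-10)²)*(-64) = (-1 + 100)*(-64) = 99*(-64) = -6336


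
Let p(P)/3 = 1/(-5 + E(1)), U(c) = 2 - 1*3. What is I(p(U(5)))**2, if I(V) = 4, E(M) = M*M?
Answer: 16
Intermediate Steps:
E(M) = M**2
U(c) = -1 (U(c) = 2 - 3 = -1)
p(P) = -3/4 (p(P) = 3/(-5 + 1**2) = 3/(-5 + 1) = 3/(-4) = 3*(-1/4) = -3/4)
I(p(U(5)))**2 = 4**2 = 16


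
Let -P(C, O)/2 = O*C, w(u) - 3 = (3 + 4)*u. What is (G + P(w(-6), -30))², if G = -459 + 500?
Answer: 5285401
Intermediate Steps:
w(u) = 3 + 7*u (w(u) = 3 + (3 + 4)*u = 3 + 7*u)
P(C, O) = -2*C*O (P(C, O) = -2*O*C = -2*C*O)
G = 41
(G + P(w(-6), -30))² = (41 - 2*(3 + 7*(-6))*(-30))² = (41 - 2*(3 - 42)*(-30))² = (41 - 2*(-39)*(-30))² = (41 - 2340)² = (-2299)² = 5285401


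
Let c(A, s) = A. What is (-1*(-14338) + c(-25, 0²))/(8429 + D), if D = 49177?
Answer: 4771/19202 ≈ 0.24846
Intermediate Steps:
(-1*(-14338) + c(-25, 0²))/(8429 + D) = (-1*(-14338) - 25)/(8429 + 49177) = (14338 - 25)/57606 = 14313*(1/57606) = 4771/19202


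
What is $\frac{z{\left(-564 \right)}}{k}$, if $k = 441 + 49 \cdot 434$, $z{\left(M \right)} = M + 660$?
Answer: $\frac{96}{21707} \approx 0.0044225$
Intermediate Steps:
$z{\left(M \right)} = 660 + M$
$k = 21707$ ($k = 441 + 21266 = 21707$)
$\frac{z{\left(-564 \right)}}{k} = \frac{660 - 564}{21707} = 96 \cdot \frac{1}{21707} = \frac{96}{21707}$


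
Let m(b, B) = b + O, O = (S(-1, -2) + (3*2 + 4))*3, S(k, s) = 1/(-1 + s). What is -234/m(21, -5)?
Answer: -117/25 ≈ -4.6800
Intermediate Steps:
O = 29 (O = (1/(-1 - 2) + (3*2 + 4))*3 = (1/(-3) + (6 + 4))*3 = (-⅓ + 10)*3 = (29/3)*3 = 29)
m(b, B) = 29 + b (m(b, B) = b + 29 = 29 + b)
-234/m(21, -5) = -234/(29 + 21) = -234/50 = -234*1/50 = -117/25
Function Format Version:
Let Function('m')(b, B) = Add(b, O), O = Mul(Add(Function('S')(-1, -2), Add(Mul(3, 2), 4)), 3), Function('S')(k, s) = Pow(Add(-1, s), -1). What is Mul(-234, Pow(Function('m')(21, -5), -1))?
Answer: Rational(-117, 25) ≈ -4.6800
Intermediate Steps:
O = 29 (O = Mul(Add(Pow(Add(-1, -2), -1), Add(Mul(3, 2), 4)), 3) = Mul(Add(Pow(-3, -1), Add(6, 4)), 3) = Mul(Add(Rational(-1, 3), 10), 3) = Mul(Rational(29, 3), 3) = 29)
Function('m')(b, B) = Add(29, b) (Function('m')(b, B) = Add(b, 29) = Add(29, b))
Mul(-234, Pow(Function('m')(21, -5), -1)) = Mul(-234, Pow(Add(29, 21), -1)) = Mul(-234, Pow(50, -1)) = Mul(-234, Rational(1, 50)) = Rational(-117, 25)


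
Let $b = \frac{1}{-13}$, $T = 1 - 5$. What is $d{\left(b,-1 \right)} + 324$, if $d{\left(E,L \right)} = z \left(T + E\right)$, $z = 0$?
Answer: $324$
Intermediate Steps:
$T = -4$ ($T = 1 - 5 = -4$)
$b = - \frac{1}{13} \approx -0.076923$
$d{\left(E,L \right)} = 0$ ($d{\left(E,L \right)} = 0 \left(-4 + E\right) = 0$)
$d{\left(b,-1 \right)} + 324 = 0 + 324 = 324$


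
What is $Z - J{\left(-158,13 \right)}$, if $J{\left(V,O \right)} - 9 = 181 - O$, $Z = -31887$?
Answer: $-32064$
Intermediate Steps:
$J{\left(V,O \right)} = 190 - O$ ($J{\left(V,O \right)} = 9 - \left(-181 + O\right) = 190 - O$)
$Z - J{\left(-158,13 \right)} = -31887 - \left(190 - 13\right) = -31887 - 177 = -32064$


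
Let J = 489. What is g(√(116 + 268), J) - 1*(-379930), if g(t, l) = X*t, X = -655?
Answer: 379930 - 5240*√6 ≈ 3.6709e+5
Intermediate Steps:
g(t, l) = -655*t
g(√(116 + 268), J) - 1*(-379930) = -655*√(116 + 268) - 1*(-379930) = -5240*√6 + 379930 = 379930 - 5240*√6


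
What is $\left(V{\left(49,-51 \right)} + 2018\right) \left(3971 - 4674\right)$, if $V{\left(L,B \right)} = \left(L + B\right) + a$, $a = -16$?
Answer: $-1406000$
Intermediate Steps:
$V{\left(L,B \right)} = -16 + B + L$ ($V{\left(L,B \right)} = \left(L + B\right) - 16 = \left(B + L\right) - 16 = -16 + B + L$)
$\left(V{\left(49,-51 \right)} + 2018\right) \left(3971 - 4674\right) = \left(\left(-16 - 51 + 49\right) + 2018\right) \left(3971 - 4674\right) = \left(-18 + 2018\right) \left(-703\right) = 2000 \left(-703\right) = -1406000$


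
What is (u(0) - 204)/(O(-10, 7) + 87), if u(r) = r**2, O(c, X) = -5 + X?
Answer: -204/89 ≈ -2.2921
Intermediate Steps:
(u(0) - 204)/(O(-10, 7) + 87) = (0**2 - 204)/((-5 + 7) + 87) = (0 - 204)/(2 + 87) = -204/89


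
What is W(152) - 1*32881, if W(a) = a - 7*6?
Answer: -32771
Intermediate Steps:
W(a) = -42 + a (W(a) = a - 42 = -42 + a)
W(152) - 1*32881 = (-42 + 152) - 1*32881 = 110 - 32881 = -32771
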